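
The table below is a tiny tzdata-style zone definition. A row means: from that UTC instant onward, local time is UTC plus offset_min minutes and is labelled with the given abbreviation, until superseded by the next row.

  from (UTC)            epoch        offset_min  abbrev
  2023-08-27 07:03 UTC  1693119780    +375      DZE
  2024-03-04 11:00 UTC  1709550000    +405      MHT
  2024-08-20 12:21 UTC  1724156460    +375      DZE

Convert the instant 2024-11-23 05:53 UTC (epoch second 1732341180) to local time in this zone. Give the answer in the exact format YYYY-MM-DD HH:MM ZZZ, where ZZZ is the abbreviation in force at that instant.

Query: 2024-11-23 05:53 UTC
Rule 3/3 (DZE, +06:15): 2024-08-20 12:21 UTC ≤ query < +∞
5·60 + 53 + 375 = 728 min
728 = 0·1440 + 728; 728 = 12·60 + 8 → 12:08, same day
→ 2024-11-23 12:08 DZE

2024-11-23 12:08 DZE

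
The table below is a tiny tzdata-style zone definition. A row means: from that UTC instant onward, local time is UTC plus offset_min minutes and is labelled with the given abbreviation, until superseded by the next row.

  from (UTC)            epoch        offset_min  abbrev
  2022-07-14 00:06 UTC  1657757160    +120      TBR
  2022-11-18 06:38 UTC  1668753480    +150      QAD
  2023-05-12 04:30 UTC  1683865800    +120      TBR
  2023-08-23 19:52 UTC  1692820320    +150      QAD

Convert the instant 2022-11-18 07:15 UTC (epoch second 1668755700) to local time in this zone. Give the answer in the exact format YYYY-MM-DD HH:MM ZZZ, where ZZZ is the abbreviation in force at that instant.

Query: 2022-11-18 07:15 UTC
Rule 2/4 (QAD, +02:30): 2022-11-18 06:38 UTC ≤ query < 2023-05-12 04:30 UTC
7·60 + 15 + 150 = 585 min
585 = 0·1440 + 585; 585 = 9·60 + 45 → 09:45, same day
→ 2022-11-18 09:45 QAD

2022-11-18 09:45 QAD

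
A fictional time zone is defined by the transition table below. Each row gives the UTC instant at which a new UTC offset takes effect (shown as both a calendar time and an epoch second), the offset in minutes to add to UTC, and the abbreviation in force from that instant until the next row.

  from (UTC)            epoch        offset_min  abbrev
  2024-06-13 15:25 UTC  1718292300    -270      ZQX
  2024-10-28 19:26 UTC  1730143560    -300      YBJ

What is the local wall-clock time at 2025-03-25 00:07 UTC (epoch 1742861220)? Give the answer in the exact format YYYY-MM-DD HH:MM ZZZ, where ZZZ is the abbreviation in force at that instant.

2025-03-24 19:07 YBJ

Query: 2025-03-25 00:07 UTC
Rule 2/2 (YBJ, -05:00): 2024-10-28 19:26 UTC ≤ query < +∞
0·60 + 7 - 300 = -293 min
-293 = -1·1440 + 1147; 1147 = 19·60 + 7 → 19:07, 2025-03-25 - 1 day = 2025-03-24
→ 2025-03-24 19:07 YBJ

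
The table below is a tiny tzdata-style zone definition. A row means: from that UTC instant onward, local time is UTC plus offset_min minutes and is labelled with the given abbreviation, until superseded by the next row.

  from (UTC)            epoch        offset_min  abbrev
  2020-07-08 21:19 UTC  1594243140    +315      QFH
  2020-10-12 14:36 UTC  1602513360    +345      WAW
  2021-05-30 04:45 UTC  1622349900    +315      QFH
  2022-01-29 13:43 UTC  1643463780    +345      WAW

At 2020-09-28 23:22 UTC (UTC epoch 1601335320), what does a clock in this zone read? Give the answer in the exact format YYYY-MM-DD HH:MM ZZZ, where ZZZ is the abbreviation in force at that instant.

2020-09-29 04:37 QFH

Query: 2020-09-28 23:22 UTC
Rule 1/4 (QFH, +05:15): 2020-07-08 21:19 UTC ≤ query < 2020-10-12 14:36 UTC
23·60 + 22 + 315 = 1717 min
1717 = 1·1440 + 277; 277 = 4·60 + 37 → 04:37, 2020-09-28 + 1 day = 2020-09-29
→ 2020-09-29 04:37 QFH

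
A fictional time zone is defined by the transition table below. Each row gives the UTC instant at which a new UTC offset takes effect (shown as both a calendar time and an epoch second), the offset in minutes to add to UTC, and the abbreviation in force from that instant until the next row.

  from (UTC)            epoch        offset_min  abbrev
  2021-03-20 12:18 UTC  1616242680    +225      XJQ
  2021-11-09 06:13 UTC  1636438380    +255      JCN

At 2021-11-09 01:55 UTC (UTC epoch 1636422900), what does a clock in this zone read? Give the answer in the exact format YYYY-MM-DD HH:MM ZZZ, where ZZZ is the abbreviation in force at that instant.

Query: 2021-11-09 01:55 UTC
Rule 1/2 (XJQ, +03:45): 2021-03-20 12:18 UTC ≤ query < 2021-11-09 06:13 UTC
1·60 + 55 + 225 = 340 min
340 = 0·1440 + 340; 340 = 5·60 + 40 → 05:40, same day
→ 2021-11-09 05:40 XJQ

2021-11-09 05:40 XJQ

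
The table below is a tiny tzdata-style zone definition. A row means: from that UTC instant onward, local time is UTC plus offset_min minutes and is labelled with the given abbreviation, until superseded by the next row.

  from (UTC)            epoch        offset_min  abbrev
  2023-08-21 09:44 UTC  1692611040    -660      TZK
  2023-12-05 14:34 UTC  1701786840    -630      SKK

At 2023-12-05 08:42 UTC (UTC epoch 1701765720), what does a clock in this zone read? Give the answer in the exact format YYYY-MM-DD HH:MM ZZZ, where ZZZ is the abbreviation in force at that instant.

Query: 2023-12-05 08:42 UTC
Rule 1/2 (TZK, -11:00): 2023-08-21 09:44 UTC ≤ query < 2023-12-05 14:34 UTC
8·60 + 42 - 660 = -138 min
-138 = -1·1440 + 1302; 1302 = 21·60 + 42 → 21:42, 2023-12-05 - 1 day = 2023-12-04
→ 2023-12-04 21:42 TZK

2023-12-04 21:42 TZK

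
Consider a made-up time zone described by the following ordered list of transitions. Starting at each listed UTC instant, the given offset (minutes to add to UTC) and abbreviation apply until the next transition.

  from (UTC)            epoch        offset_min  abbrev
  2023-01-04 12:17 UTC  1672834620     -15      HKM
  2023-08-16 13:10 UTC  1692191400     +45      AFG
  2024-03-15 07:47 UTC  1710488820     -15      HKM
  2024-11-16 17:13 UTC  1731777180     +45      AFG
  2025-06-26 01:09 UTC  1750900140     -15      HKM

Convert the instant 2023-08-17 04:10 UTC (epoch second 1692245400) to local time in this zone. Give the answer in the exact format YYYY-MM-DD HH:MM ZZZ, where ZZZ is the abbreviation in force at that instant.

Query: 2023-08-17 04:10 UTC
Rule 2/5 (AFG, +00:45): 2023-08-16 13:10 UTC ≤ query < 2024-03-15 07:47 UTC
4·60 + 10 + 45 = 295 min
295 = 0·1440 + 295; 295 = 4·60 + 55 → 04:55, same day
→ 2023-08-17 04:55 AFG

2023-08-17 04:55 AFG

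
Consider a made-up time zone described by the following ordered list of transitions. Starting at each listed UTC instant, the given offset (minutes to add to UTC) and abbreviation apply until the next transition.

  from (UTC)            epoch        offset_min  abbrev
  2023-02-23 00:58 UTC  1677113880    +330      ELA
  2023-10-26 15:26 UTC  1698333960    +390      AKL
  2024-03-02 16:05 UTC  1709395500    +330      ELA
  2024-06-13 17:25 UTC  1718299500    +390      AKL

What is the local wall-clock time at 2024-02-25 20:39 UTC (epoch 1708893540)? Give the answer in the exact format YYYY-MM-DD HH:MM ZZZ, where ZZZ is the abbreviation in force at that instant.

Query: 2024-02-25 20:39 UTC
Rule 2/4 (AKL, +06:30): 2023-10-26 15:26 UTC ≤ query < 2024-03-02 16:05 UTC
20·60 + 39 + 390 = 1629 min
1629 = 1·1440 + 189; 189 = 3·60 + 9 → 03:09, 2024-02-25 + 1 day = 2024-02-26
→ 2024-02-26 03:09 AKL

2024-02-26 03:09 AKL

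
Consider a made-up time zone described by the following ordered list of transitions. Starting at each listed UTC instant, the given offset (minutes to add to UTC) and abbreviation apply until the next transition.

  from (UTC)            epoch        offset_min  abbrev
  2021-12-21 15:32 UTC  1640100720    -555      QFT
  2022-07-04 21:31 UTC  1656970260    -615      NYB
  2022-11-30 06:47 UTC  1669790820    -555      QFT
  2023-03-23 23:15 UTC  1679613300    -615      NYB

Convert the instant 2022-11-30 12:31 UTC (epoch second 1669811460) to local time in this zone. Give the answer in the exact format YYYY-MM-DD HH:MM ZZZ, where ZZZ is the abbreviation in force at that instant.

Query: 2022-11-30 12:31 UTC
Rule 3/4 (QFT, -09:15): 2022-11-30 06:47 UTC ≤ query < 2023-03-23 23:15 UTC
12·60 + 31 - 555 = 196 min
196 = 0·1440 + 196; 196 = 3·60 + 16 → 03:16, same day
→ 2022-11-30 03:16 QFT

2022-11-30 03:16 QFT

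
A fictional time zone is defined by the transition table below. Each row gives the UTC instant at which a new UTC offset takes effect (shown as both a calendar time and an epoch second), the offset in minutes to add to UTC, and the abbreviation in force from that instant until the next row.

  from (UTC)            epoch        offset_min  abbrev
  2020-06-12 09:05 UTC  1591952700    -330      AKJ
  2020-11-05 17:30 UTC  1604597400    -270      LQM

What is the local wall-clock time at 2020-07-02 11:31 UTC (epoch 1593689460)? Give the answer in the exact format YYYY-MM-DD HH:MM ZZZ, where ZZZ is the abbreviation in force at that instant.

Query: 2020-07-02 11:31 UTC
Rule 1/2 (AKJ, -05:30): 2020-06-12 09:05 UTC ≤ query < 2020-11-05 17:30 UTC
11·60 + 31 - 330 = 361 min
361 = 0·1440 + 361; 361 = 6·60 + 1 → 06:01, same day
→ 2020-07-02 06:01 AKJ

2020-07-02 06:01 AKJ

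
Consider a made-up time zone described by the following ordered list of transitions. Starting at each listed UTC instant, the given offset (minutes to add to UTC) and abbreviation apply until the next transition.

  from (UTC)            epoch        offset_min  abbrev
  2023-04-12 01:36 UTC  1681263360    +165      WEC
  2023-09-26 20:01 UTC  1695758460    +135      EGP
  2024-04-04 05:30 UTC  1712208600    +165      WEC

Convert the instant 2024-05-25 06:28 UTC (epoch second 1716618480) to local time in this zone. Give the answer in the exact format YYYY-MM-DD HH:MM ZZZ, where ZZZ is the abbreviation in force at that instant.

Query: 2024-05-25 06:28 UTC
Rule 3/3 (WEC, +02:45): 2024-04-04 05:30 UTC ≤ query < +∞
6·60 + 28 + 165 = 553 min
553 = 0·1440 + 553; 553 = 9·60 + 13 → 09:13, same day
→ 2024-05-25 09:13 WEC

2024-05-25 09:13 WEC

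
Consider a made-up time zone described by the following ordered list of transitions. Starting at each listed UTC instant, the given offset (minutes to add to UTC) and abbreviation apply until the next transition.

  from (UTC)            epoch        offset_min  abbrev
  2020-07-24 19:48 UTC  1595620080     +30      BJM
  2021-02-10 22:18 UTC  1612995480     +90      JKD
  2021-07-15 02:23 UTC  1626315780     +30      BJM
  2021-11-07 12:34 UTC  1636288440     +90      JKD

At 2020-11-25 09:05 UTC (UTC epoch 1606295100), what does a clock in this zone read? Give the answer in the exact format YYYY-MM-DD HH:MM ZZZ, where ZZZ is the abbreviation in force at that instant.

2020-11-25 09:35 BJM

Query: 2020-11-25 09:05 UTC
Rule 1/4 (BJM, +00:30): 2020-07-24 19:48 UTC ≤ query < 2021-02-10 22:18 UTC
9·60 + 5 + 30 = 575 min
575 = 0·1440 + 575; 575 = 9·60 + 35 → 09:35, same day
→ 2020-11-25 09:35 BJM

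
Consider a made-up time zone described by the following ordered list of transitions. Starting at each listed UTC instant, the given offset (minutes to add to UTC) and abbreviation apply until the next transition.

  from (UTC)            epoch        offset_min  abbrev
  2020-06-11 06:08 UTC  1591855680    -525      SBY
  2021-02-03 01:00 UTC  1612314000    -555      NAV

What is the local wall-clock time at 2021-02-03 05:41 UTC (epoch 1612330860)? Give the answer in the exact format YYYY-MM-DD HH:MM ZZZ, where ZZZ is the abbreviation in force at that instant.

Query: 2021-02-03 05:41 UTC
Rule 2/2 (NAV, -09:15): 2021-02-03 01:00 UTC ≤ query < +∞
5·60 + 41 - 555 = -214 min
-214 = -1·1440 + 1226; 1226 = 20·60 + 26 → 20:26, 2021-02-03 - 1 day = 2021-02-02
→ 2021-02-02 20:26 NAV

2021-02-02 20:26 NAV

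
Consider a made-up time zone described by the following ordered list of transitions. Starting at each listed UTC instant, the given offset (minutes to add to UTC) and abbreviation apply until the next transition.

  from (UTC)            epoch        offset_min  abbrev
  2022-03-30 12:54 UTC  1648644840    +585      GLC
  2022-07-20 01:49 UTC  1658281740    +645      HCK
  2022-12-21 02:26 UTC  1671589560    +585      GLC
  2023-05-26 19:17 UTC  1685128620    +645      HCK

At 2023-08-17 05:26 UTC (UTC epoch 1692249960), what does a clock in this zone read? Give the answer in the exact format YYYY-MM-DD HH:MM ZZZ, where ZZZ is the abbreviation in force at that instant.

Query: 2023-08-17 05:26 UTC
Rule 4/4 (HCK, +10:45): 2023-05-26 19:17 UTC ≤ query < +∞
5·60 + 26 + 645 = 971 min
971 = 0·1440 + 971; 971 = 16·60 + 11 → 16:11, same day
→ 2023-08-17 16:11 HCK

2023-08-17 16:11 HCK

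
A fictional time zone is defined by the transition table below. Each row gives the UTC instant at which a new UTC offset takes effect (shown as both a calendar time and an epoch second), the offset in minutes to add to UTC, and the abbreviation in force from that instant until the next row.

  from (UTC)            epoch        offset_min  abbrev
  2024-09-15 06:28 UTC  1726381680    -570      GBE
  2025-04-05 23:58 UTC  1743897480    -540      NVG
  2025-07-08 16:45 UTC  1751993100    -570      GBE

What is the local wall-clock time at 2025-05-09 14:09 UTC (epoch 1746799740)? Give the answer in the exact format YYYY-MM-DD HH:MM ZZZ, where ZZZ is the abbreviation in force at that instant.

2025-05-09 05:09 NVG

Query: 2025-05-09 14:09 UTC
Rule 2/3 (NVG, -09:00): 2025-04-05 23:58 UTC ≤ query < 2025-07-08 16:45 UTC
14·60 + 9 - 540 = 309 min
309 = 0·1440 + 309; 309 = 5·60 + 9 → 05:09, same day
→ 2025-05-09 05:09 NVG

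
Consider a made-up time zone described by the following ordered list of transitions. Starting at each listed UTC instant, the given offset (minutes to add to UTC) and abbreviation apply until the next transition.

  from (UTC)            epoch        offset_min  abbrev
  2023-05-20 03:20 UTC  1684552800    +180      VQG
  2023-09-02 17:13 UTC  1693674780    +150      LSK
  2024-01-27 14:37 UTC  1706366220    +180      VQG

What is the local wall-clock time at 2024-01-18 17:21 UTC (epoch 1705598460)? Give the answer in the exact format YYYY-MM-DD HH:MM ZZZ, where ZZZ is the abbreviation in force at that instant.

Query: 2024-01-18 17:21 UTC
Rule 2/3 (LSK, +02:30): 2023-09-02 17:13 UTC ≤ query < 2024-01-27 14:37 UTC
17·60 + 21 + 150 = 1191 min
1191 = 0·1440 + 1191; 1191 = 19·60 + 51 → 19:51, same day
→ 2024-01-18 19:51 LSK

2024-01-18 19:51 LSK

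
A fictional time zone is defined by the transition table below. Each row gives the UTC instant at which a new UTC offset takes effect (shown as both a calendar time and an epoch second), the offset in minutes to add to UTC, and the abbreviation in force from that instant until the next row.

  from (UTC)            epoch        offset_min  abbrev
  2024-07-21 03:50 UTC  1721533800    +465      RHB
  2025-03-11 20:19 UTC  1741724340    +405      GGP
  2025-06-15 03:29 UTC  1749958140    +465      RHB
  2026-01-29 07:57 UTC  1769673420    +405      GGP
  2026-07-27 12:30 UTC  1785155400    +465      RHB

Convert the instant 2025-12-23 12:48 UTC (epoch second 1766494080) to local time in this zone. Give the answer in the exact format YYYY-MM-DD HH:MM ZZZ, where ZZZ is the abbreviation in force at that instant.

2025-12-23 20:33 RHB

Query: 2025-12-23 12:48 UTC
Rule 3/5 (RHB, +07:45): 2025-06-15 03:29 UTC ≤ query < 2026-01-29 07:57 UTC
12·60 + 48 + 465 = 1233 min
1233 = 0·1440 + 1233; 1233 = 20·60 + 33 → 20:33, same day
→ 2025-12-23 20:33 RHB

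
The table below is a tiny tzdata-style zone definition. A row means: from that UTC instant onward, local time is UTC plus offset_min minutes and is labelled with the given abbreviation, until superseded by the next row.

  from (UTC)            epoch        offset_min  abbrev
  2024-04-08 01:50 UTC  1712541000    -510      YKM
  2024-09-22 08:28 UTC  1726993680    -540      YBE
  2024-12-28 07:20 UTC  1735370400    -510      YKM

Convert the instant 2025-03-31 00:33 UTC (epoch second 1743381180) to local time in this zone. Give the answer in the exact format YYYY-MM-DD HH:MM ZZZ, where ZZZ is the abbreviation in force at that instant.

2025-03-30 16:03 YKM

Query: 2025-03-31 00:33 UTC
Rule 3/3 (YKM, -08:30): 2024-12-28 07:20 UTC ≤ query < +∞
0·60 + 33 - 510 = -477 min
-477 = -1·1440 + 963; 963 = 16·60 + 3 → 16:03, 2025-03-31 - 1 day = 2025-03-30
→ 2025-03-30 16:03 YKM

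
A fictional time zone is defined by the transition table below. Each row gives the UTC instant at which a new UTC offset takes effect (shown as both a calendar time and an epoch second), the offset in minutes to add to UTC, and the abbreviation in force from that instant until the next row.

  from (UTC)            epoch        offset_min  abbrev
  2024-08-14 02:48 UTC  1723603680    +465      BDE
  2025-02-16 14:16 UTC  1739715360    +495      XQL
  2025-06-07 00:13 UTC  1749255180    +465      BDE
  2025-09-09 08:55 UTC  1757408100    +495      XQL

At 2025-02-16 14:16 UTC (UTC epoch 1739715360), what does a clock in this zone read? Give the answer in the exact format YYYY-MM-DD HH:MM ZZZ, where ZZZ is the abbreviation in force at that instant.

2025-02-16 22:31 XQL

Query: 2025-02-16 14:16 UTC
Rule 2/4 (XQL, +08:15): 2025-02-16 14:16 UTC ≤ query < 2025-06-07 00:13 UTC
14·60 + 16 + 495 = 1351 min
1351 = 0·1440 + 1351; 1351 = 22·60 + 31 → 22:31, same day
→ 2025-02-16 22:31 XQL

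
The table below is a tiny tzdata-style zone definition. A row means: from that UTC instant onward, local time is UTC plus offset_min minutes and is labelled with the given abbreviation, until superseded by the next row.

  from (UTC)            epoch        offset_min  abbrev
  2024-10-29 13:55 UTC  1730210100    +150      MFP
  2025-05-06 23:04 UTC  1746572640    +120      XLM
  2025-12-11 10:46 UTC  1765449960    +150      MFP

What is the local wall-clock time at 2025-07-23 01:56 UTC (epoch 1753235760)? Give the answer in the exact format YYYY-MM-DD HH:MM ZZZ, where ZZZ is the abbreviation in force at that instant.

2025-07-23 03:56 XLM

Query: 2025-07-23 01:56 UTC
Rule 2/3 (XLM, +02:00): 2025-05-06 23:04 UTC ≤ query < 2025-12-11 10:46 UTC
1·60 + 56 + 120 = 236 min
236 = 0·1440 + 236; 236 = 3·60 + 56 → 03:56, same day
→ 2025-07-23 03:56 XLM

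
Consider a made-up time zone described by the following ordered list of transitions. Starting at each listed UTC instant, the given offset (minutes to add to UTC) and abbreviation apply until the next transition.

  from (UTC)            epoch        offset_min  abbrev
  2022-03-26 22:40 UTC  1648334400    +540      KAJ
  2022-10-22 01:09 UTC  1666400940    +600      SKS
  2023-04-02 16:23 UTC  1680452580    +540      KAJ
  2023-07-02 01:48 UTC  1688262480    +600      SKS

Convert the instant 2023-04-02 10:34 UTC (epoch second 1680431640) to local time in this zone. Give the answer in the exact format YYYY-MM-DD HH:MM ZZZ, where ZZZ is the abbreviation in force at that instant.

2023-04-02 20:34 SKS

Query: 2023-04-02 10:34 UTC
Rule 2/4 (SKS, +10:00): 2022-10-22 01:09 UTC ≤ query < 2023-04-02 16:23 UTC
10·60 + 34 + 600 = 1234 min
1234 = 0·1440 + 1234; 1234 = 20·60 + 34 → 20:34, same day
→ 2023-04-02 20:34 SKS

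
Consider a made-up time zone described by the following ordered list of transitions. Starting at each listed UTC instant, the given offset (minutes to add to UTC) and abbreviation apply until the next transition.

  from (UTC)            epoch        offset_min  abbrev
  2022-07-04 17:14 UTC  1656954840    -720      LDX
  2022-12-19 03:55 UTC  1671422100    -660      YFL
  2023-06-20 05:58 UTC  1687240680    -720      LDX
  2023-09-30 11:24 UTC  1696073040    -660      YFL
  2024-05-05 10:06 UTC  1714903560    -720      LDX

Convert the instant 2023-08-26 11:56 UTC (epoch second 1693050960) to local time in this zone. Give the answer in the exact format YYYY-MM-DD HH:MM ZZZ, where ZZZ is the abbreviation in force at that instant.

2023-08-25 23:56 LDX

Query: 2023-08-26 11:56 UTC
Rule 3/5 (LDX, -12:00): 2023-06-20 05:58 UTC ≤ query < 2023-09-30 11:24 UTC
11·60 + 56 - 720 = -4 min
-4 = -1·1440 + 1436; 1436 = 23·60 + 56 → 23:56, 2023-08-26 - 1 day = 2023-08-25
→ 2023-08-25 23:56 LDX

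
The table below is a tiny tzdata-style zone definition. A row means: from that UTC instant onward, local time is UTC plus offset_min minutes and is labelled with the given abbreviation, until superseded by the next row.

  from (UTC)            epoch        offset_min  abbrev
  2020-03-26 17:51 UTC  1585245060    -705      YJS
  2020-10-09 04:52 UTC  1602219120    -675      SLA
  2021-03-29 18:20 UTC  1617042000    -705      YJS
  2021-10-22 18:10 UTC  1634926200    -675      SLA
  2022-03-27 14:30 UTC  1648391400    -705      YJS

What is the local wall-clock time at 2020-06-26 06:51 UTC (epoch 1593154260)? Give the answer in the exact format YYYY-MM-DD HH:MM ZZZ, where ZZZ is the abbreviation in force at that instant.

2020-06-25 19:06 YJS

Query: 2020-06-26 06:51 UTC
Rule 1/5 (YJS, -11:45): 2020-03-26 17:51 UTC ≤ query < 2020-10-09 04:52 UTC
6·60 + 51 - 705 = -294 min
-294 = -1·1440 + 1146; 1146 = 19·60 + 6 → 19:06, 2020-06-26 - 1 day = 2020-06-25
→ 2020-06-25 19:06 YJS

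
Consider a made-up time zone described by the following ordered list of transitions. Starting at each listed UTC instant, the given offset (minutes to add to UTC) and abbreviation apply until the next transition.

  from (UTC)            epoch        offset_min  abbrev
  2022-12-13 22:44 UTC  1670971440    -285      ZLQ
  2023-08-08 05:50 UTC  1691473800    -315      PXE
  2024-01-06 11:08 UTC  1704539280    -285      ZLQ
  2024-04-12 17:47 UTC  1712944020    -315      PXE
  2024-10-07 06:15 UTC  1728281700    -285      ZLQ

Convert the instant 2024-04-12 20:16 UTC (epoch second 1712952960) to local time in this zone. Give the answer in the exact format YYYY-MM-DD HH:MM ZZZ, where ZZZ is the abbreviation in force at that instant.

2024-04-12 15:01 PXE

Query: 2024-04-12 20:16 UTC
Rule 4/5 (PXE, -05:15): 2024-04-12 17:47 UTC ≤ query < 2024-10-07 06:15 UTC
20·60 + 16 - 315 = 901 min
901 = 0·1440 + 901; 901 = 15·60 + 1 → 15:01, same day
→ 2024-04-12 15:01 PXE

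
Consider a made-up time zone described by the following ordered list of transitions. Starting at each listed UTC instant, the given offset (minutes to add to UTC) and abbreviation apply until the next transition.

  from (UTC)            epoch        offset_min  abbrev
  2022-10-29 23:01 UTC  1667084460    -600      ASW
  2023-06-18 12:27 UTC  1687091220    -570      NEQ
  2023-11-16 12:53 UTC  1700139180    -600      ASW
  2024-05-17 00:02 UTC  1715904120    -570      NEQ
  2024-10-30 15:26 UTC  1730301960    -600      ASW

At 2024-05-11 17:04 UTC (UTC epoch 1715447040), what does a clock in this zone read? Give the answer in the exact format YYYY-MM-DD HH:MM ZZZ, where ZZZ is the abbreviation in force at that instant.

2024-05-11 07:04 ASW

Query: 2024-05-11 17:04 UTC
Rule 3/5 (ASW, -10:00): 2023-11-16 12:53 UTC ≤ query < 2024-05-17 00:02 UTC
17·60 + 4 - 600 = 424 min
424 = 0·1440 + 424; 424 = 7·60 + 4 → 07:04, same day
→ 2024-05-11 07:04 ASW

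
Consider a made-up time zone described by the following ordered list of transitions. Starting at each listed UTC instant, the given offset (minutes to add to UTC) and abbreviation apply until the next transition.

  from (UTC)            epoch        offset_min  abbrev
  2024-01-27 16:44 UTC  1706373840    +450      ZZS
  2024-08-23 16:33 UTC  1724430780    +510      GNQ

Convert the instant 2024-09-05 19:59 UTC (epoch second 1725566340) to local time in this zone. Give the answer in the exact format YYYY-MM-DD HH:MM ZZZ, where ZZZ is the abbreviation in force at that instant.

2024-09-06 04:29 GNQ

Query: 2024-09-05 19:59 UTC
Rule 2/2 (GNQ, +08:30): 2024-08-23 16:33 UTC ≤ query < +∞
19·60 + 59 + 510 = 1709 min
1709 = 1·1440 + 269; 269 = 4·60 + 29 → 04:29, 2024-09-05 + 1 day = 2024-09-06
→ 2024-09-06 04:29 GNQ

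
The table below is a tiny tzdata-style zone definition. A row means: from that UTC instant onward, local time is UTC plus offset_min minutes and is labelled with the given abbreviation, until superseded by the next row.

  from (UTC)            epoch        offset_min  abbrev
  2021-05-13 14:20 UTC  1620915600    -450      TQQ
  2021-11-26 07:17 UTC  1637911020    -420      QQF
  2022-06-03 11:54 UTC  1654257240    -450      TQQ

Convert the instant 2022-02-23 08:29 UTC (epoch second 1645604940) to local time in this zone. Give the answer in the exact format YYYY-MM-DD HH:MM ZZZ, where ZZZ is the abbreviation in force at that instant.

2022-02-23 01:29 QQF

Query: 2022-02-23 08:29 UTC
Rule 2/3 (QQF, -07:00): 2021-11-26 07:17 UTC ≤ query < 2022-06-03 11:54 UTC
8·60 + 29 - 420 = 89 min
89 = 0·1440 + 89; 89 = 1·60 + 29 → 01:29, same day
→ 2022-02-23 01:29 QQF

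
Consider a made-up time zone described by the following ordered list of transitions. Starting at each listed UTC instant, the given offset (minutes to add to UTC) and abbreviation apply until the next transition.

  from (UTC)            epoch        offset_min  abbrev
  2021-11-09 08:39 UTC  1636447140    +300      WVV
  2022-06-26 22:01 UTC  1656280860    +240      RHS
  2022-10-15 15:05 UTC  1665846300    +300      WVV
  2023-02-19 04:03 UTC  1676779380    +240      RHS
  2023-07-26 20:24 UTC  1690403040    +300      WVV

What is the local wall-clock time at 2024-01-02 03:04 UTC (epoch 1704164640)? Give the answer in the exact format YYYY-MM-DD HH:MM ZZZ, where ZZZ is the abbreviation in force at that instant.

2024-01-02 08:04 WVV

Query: 2024-01-02 03:04 UTC
Rule 5/5 (WVV, +05:00): 2023-07-26 20:24 UTC ≤ query < +∞
3·60 + 4 + 300 = 484 min
484 = 0·1440 + 484; 484 = 8·60 + 4 → 08:04, same day
→ 2024-01-02 08:04 WVV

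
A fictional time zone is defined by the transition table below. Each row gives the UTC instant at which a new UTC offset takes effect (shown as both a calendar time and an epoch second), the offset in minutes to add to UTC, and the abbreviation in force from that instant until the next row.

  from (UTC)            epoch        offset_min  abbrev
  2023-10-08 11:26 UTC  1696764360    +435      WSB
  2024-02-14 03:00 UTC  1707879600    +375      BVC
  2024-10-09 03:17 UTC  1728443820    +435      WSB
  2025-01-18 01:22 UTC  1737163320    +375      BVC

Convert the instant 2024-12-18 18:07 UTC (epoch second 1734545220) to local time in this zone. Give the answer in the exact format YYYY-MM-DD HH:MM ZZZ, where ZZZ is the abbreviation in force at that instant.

2024-12-19 01:22 WSB

Query: 2024-12-18 18:07 UTC
Rule 3/4 (WSB, +07:15): 2024-10-09 03:17 UTC ≤ query < 2025-01-18 01:22 UTC
18·60 + 7 + 435 = 1522 min
1522 = 1·1440 + 82; 82 = 1·60 + 22 → 01:22, 2024-12-18 + 1 day = 2024-12-19
→ 2024-12-19 01:22 WSB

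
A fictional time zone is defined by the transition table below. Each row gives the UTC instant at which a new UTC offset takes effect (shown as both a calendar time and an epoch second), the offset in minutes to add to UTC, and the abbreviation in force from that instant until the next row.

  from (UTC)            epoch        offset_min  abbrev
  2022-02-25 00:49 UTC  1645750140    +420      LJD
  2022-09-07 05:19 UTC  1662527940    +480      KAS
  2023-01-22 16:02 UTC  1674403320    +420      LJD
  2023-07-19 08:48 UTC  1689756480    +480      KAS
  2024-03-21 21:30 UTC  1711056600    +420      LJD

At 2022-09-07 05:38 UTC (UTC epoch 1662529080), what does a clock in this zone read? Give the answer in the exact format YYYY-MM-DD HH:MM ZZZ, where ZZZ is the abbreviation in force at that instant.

2022-09-07 13:38 KAS

Query: 2022-09-07 05:38 UTC
Rule 2/5 (KAS, +08:00): 2022-09-07 05:19 UTC ≤ query < 2023-01-22 16:02 UTC
5·60 + 38 + 480 = 818 min
818 = 0·1440 + 818; 818 = 13·60 + 38 → 13:38, same day
→ 2022-09-07 13:38 KAS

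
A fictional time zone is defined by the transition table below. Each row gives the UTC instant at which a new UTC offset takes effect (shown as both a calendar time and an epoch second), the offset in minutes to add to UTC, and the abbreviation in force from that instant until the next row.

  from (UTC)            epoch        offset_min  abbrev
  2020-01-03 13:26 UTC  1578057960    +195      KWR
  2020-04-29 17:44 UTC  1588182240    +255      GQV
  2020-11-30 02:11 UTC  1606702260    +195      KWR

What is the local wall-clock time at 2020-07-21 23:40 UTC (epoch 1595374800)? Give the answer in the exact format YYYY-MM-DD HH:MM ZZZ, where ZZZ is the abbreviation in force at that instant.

2020-07-22 03:55 GQV

Query: 2020-07-21 23:40 UTC
Rule 2/3 (GQV, +04:15): 2020-04-29 17:44 UTC ≤ query < 2020-11-30 02:11 UTC
23·60 + 40 + 255 = 1675 min
1675 = 1·1440 + 235; 235 = 3·60 + 55 → 03:55, 2020-07-21 + 1 day = 2020-07-22
→ 2020-07-22 03:55 GQV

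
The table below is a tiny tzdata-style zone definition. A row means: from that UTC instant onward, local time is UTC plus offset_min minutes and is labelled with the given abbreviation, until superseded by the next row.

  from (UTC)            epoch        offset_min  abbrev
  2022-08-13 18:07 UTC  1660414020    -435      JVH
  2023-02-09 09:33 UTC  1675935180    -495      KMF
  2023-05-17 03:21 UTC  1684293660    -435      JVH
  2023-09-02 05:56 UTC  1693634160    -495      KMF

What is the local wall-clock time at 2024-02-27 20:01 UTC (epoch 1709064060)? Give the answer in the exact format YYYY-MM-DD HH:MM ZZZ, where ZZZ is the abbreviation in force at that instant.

2024-02-27 11:46 KMF

Query: 2024-02-27 20:01 UTC
Rule 4/4 (KMF, -08:15): 2023-09-02 05:56 UTC ≤ query < +∞
20·60 + 1 - 495 = 706 min
706 = 0·1440 + 706; 706 = 11·60 + 46 → 11:46, same day
→ 2024-02-27 11:46 KMF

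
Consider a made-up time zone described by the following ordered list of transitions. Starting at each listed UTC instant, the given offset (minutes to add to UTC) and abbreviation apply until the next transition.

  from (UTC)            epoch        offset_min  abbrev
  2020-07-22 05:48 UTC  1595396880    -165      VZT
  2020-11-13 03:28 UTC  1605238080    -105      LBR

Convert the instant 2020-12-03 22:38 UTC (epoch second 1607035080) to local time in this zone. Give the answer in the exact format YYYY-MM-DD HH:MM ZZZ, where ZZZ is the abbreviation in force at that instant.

2020-12-03 20:53 LBR

Query: 2020-12-03 22:38 UTC
Rule 2/2 (LBR, -01:45): 2020-11-13 03:28 UTC ≤ query < +∞
22·60 + 38 - 105 = 1253 min
1253 = 0·1440 + 1253; 1253 = 20·60 + 53 → 20:53, same day
→ 2020-12-03 20:53 LBR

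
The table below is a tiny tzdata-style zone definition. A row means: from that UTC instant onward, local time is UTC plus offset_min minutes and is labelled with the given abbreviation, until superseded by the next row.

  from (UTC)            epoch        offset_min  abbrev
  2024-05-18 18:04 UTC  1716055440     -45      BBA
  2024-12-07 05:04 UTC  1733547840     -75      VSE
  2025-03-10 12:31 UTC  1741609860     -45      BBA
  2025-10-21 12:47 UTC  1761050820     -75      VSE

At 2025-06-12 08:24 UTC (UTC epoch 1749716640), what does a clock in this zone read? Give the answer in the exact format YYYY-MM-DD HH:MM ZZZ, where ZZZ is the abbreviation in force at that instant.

2025-06-12 07:39 BBA

Query: 2025-06-12 08:24 UTC
Rule 3/4 (BBA, -00:45): 2025-03-10 12:31 UTC ≤ query < 2025-10-21 12:47 UTC
8·60 + 24 - 45 = 459 min
459 = 0·1440 + 459; 459 = 7·60 + 39 → 07:39, same day
→ 2025-06-12 07:39 BBA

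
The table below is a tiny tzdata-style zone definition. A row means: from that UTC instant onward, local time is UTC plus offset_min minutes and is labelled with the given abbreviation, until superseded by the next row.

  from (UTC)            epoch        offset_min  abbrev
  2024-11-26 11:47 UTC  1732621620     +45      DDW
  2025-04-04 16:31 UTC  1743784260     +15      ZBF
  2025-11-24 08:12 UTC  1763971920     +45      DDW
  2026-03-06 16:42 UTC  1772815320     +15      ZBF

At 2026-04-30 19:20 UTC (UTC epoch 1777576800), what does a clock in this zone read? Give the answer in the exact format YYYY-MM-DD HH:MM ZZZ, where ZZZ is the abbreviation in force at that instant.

Query: 2026-04-30 19:20 UTC
Rule 4/4 (ZBF, +00:15): 2026-03-06 16:42 UTC ≤ query < +∞
19·60 + 20 + 15 = 1175 min
1175 = 0·1440 + 1175; 1175 = 19·60 + 35 → 19:35, same day
→ 2026-04-30 19:35 ZBF

2026-04-30 19:35 ZBF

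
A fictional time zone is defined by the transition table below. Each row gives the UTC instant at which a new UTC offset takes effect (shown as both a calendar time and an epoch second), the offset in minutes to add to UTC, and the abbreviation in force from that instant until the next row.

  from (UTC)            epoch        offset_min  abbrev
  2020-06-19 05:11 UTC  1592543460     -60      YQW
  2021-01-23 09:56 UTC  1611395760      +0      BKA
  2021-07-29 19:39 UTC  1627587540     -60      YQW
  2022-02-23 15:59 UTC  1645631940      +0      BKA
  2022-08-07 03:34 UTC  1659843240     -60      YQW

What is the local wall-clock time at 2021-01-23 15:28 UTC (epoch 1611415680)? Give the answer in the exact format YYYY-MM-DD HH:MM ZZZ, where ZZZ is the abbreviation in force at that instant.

Query: 2021-01-23 15:28 UTC
Rule 2/5 (BKA, +00:00): 2021-01-23 09:56 UTC ≤ query < 2021-07-29 19:39 UTC
15·60 + 28 + 0 = 928 min
928 = 0·1440 + 928; 928 = 15·60 + 28 → 15:28, same day
→ 2021-01-23 15:28 BKA

2021-01-23 15:28 BKA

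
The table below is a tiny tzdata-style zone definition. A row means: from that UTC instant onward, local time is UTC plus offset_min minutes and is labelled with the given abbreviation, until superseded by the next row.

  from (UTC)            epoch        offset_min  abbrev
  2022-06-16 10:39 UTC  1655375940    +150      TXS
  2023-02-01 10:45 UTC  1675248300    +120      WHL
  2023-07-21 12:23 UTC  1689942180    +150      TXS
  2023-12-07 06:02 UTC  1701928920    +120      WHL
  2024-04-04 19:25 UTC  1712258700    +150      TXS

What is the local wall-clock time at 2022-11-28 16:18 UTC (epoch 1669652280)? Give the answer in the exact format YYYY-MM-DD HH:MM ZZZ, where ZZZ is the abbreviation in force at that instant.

Query: 2022-11-28 16:18 UTC
Rule 1/5 (TXS, +02:30): 2022-06-16 10:39 UTC ≤ query < 2023-02-01 10:45 UTC
16·60 + 18 + 150 = 1128 min
1128 = 0·1440 + 1128; 1128 = 18·60 + 48 → 18:48, same day
→ 2022-11-28 18:48 TXS

2022-11-28 18:48 TXS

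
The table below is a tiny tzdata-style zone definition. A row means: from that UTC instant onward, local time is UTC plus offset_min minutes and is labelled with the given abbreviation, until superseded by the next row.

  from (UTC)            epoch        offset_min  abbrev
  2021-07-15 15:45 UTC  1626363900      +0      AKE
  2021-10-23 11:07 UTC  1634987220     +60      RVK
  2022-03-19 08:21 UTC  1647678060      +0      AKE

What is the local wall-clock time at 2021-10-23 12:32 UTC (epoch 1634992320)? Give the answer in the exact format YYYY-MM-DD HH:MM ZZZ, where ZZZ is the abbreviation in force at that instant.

2021-10-23 13:32 RVK

Query: 2021-10-23 12:32 UTC
Rule 2/3 (RVK, +01:00): 2021-10-23 11:07 UTC ≤ query < 2022-03-19 08:21 UTC
12·60 + 32 + 60 = 812 min
812 = 0·1440 + 812; 812 = 13·60 + 32 → 13:32, same day
→ 2021-10-23 13:32 RVK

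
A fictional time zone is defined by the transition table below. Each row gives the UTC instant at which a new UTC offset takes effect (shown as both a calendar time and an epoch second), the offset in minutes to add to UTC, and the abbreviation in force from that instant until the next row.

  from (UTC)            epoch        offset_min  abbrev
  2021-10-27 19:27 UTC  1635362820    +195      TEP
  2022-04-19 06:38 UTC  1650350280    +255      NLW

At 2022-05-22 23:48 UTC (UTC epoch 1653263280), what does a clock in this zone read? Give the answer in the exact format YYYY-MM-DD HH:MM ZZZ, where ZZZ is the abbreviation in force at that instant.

Query: 2022-05-22 23:48 UTC
Rule 2/2 (NLW, +04:15): 2022-04-19 06:38 UTC ≤ query < +∞
23·60 + 48 + 255 = 1683 min
1683 = 1·1440 + 243; 243 = 4·60 + 3 → 04:03, 2022-05-22 + 1 day = 2022-05-23
→ 2022-05-23 04:03 NLW

2022-05-23 04:03 NLW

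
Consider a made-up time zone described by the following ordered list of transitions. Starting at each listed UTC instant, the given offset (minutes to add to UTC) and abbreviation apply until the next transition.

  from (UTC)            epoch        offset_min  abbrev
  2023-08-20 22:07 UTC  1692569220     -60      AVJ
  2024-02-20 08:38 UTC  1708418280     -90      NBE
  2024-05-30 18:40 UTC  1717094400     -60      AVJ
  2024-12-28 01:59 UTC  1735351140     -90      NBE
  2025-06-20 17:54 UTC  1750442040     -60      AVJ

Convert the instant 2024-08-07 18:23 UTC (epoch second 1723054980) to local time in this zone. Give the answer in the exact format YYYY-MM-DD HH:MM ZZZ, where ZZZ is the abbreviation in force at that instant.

2024-08-07 17:23 AVJ

Query: 2024-08-07 18:23 UTC
Rule 3/5 (AVJ, -01:00): 2024-05-30 18:40 UTC ≤ query < 2024-12-28 01:59 UTC
18·60 + 23 - 60 = 1043 min
1043 = 0·1440 + 1043; 1043 = 17·60 + 23 → 17:23, same day
→ 2024-08-07 17:23 AVJ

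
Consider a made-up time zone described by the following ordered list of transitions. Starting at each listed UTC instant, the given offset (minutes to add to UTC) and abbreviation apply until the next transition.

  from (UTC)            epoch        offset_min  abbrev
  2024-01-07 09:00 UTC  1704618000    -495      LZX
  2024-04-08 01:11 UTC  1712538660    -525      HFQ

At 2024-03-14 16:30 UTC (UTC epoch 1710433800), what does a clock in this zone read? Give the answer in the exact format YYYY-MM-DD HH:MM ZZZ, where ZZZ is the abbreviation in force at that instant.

Query: 2024-03-14 16:30 UTC
Rule 1/2 (LZX, -08:15): 2024-01-07 09:00 UTC ≤ query < 2024-04-08 01:11 UTC
16·60 + 30 - 495 = 495 min
495 = 0·1440 + 495; 495 = 8·60 + 15 → 08:15, same day
→ 2024-03-14 08:15 LZX

2024-03-14 08:15 LZX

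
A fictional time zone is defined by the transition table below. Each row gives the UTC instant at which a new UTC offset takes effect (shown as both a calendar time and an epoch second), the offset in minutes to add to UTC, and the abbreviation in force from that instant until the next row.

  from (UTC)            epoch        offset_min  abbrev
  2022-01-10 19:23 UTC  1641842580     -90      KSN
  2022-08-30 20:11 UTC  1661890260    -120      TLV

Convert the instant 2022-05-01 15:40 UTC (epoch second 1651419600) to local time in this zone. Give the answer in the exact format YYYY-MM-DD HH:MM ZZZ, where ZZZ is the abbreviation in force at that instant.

2022-05-01 14:10 KSN

Query: 2022-05-01 15:40 UTC
Rule 1/2 (KSN, -01:30): 2022-01-10 19:23 UTC ≤ query < 2022-08-30 20:11 UTC
15·60 + 40 - 90 = 850 min
850 = 0·1440 + 850; 850 = 14·60 + 10 → 14:10, same day
→ 2022-05-01 14:10 KSN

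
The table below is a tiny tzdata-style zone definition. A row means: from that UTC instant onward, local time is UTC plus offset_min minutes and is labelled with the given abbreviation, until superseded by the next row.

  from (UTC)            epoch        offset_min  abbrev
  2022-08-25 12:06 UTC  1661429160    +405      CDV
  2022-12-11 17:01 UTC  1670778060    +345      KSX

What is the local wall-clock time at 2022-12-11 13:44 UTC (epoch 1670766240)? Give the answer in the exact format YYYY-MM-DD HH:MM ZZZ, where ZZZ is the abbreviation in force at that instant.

Query: 2022-12-11 13:44 UTC
Rule 1/2 (CDV, +06:45): 2022-08-25 12:06 UTC ≤ query < 2022-12-11 17:01 UTC
13·60 + 44 + 405 = 1229 min
1229 = 0·1440 + 1229; 1229 = 20·60 + 29 → 20:29, same day
→ 2022-12-11 20:29 CDV

2022-12-11 20:29 CDV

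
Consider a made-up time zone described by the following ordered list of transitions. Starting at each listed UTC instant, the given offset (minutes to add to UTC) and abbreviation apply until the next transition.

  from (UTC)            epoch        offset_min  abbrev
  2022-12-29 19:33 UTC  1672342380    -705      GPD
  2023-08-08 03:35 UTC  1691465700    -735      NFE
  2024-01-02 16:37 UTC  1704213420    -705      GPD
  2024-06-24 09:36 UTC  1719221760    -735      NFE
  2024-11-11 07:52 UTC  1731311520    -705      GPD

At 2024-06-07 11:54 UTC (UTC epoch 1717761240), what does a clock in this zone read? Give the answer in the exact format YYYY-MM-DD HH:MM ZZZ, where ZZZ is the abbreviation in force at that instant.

2024-06-07 00:09 GPD

Query: 2024-06-07 11:54 UTC
Rule 3/5 (GPD, -11:45): 2024-01-02 16:37 UTC ≤ query < 2024-06-24 09:36 UTC
11·60 + 54 - 705 = 9 min
9 = 0·1440 + 9; 9 = 0·60 + 9 → 00:09, same day
→ 2024-06-07 00:09 GPD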